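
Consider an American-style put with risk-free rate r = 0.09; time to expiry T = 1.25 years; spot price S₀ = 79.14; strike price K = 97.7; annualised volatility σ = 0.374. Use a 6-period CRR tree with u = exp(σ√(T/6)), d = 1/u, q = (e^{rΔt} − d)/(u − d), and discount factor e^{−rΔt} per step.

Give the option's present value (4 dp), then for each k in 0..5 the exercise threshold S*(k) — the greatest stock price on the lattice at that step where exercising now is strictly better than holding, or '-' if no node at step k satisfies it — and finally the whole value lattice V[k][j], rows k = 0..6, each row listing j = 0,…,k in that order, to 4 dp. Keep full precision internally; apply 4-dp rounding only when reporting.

Δt=0.20833, u=1.18614, d=0.84307, q=0.51260, disc=e^(-rΔt)=0.98142
k=6 terminal: V=max(K-S,0) → 69.2833 57.7195 41.4501 18.5600 0.0000 0.0000 0.0000
k=5: j=0 S=33.7063 intr=63.9937 cont=62.1789 V=63.9937[EX]; j=1 S=47.4225 intr=50.2775 cont=48.4626 V=50.2775[EX]; j=2 S=66.7205 intr=30.9795 cont=29.1647 V=30.9795[EX]; j=3 S=93.8714 intr=3.8286 cont=8.8782 V=8.8782[hold]; j=4 S=132.0709 intr=0.0000 cont=0.0000 V=0.0000[hold]; j=5 S=185.8152 intr=0.0000 cont=0.0000 V=0.0000[hold]  S*(5)=66.7205
k=4: j=0 S=39.9805 intr=57.7195 cont=55.9047 V=57.7195[EX]; j=1 S=56.2499 intr=41.4501 cont=39.6353 V=41.4501[EX]; j=2 S=79.1400 intr=18.5600 cont=19.2855 V=19.2855[hold]; j=3 S=111.3449 intr=0.0000 cont=4.2469 V=4.2469[hold]; j=4 S=156.6550 intr=0.0000 cont=0.0000 V=0.0000[hold]  S*(4)=56.2499
k=3: j=0 S=47.4225 intr=50.2775 cont=48.4626 V=50.2775[EX]; j=1 S=66.7205 intr=30.9795 cont=29.5297 V=30.9795[EX]; j=2 S=93.8714 intr=3.8286 cont=11.3617 V=11.3617[hold]; j=3 S=132.0709 intr=0.0000 cont=2.0315 V=2.0315[hold]  S*(3)=66.7205
k=2: j=0 S=56.2499 intr=41.4501 cont=39.6353 V=41.4501[EX]; j=1 S=79.1400 intr=18.5600 cont=20.5349 V=20.5349[hold]; j=2 S=111.3449 intr=0.0000 cont=6.4569 V=6.4569[hold]  S*(2)=56.2499
k=1: j=0 S=66.7205 intr=30.9795 cont=30.1583 V=30.9795[EX]; j=1 S=93.8714 intr=3.8286 cont=13.0712 V=13.0712[hold]  S*(1)=66.7205
k=0: j=0 S=79.1400 intr=18.5600 cont=21.3949 V=21.3949[hold]  S*(0)=-

price = 21.3949
boundary = - 66.7205 56.2499 66.7205 56.2499 66.7205
tree:
21.3949
30.9795 13.0712
41.4501 20.5349 6.4569
50.2775 30.9795 11.3617 2.0315
57.7195 41.4501 19.2855 4.2469 0.0000
63.9937 50.2775 30.9795 8.8782 0.0000 0.0000
69.2833 57.7195 41.4501 18.5600 0.0000 0.0000 0.0000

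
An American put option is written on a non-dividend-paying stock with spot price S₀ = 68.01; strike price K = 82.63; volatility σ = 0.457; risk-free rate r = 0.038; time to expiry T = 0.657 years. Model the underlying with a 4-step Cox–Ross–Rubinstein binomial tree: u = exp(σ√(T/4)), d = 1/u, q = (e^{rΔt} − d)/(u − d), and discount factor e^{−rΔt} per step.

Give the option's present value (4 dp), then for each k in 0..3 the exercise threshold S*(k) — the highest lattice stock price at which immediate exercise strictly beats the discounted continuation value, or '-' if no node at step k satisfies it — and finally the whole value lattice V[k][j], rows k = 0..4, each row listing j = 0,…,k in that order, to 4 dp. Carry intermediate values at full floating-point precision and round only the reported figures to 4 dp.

price = 19.2893
boundary = - - 46.9569 56.5114
tree:
19.2893
26.8754 11.0131
35.6731 17.3374 4.0461
43.6122 26.1186 7.6912 0.0000
50.2090 35.6731 14.6200 0.0000 0.0000

Δt=0.16425, u=1.20347, d=0.83093, q=0.47063, disc=e^(-rΔt)=0.99378
k=4 terminal: V=max(K-S,0) → 50.2090 35.6731 14.6200 0.0000 0.0000
k=3: j=0 S=39.0178 intr=43.6122 cont=43.0980 V=43.6122[EX]; j=1 S=56.5114 intr=26.1186 cont=25.6044 V=26.1186[EX]; j=2 S=81.8482 intr=0.7818 cont=7.6912 V=7.6912[hold]; j=3 S=118.5447 intr=0.0000 cont=0.0000 V=0.0000[hold]  S*(3)=56.5114
k=2: j=0 S=46.9569 intr=35.6731 cont=35.1589 V=35.6731[EX]; j=1 S=68.0100 intr=14.6200 cont=17.3374 V=17.3374[hold]; j=2 S=98.5022 intr=0.0000 cont=4.0461 V=4.0461[hold]  S*(2)=46.9569
k=1: j=0 S=56.5114 intr=26.1186 cont=26.8754 V=26.8754[hold]; j=1 S=81.8482 intr=0.7818 cont=11.0131 V=11.0131[hold]  S*(1)=-
k=0: j=0 S=68.0100 intr=14.6200 cont=19.2893 V=19.2893[hold]  S*(0)=-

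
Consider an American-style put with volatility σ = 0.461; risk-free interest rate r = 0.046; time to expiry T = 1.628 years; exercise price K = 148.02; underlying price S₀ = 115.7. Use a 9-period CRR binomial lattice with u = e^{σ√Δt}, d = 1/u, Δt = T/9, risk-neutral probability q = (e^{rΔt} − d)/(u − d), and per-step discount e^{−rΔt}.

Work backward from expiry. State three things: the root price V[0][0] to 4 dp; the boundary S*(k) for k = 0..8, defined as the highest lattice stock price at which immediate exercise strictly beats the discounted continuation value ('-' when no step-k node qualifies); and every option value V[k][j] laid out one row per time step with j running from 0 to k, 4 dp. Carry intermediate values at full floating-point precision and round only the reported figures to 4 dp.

price = 43.8207
boundary = - - 78.1683 64.2509 78.1683 64.2509 78.1683 95.1003 115.7000
tree:
43.8207
56.1393 30.8330
69.8517 41.8123 19.1119
83.7691 54.9854 27.8344 9.7048
95.2085 69.8517 39.3489 15.4623 3.4439
104.6113 83.7691 53.6273 24.0926 6.0937 0.5444
112.3399 95.2085 69.8517 36.4493 10.7133 1.0402 0.0000
118.6925 104.6113 83.7691 52.9197 18.6927 1.9877 0.0000 0.0000
123.9141 112.3399 95.2085 69.8517 32.3200 3.7984 0.0000 0.0000 0.0000
128.2060 118.6925 104.6113 83.7691 52.9197 7.2583 0.0000 0.0000 0.0000 0.0000

params: Δt=0.18089 u=1.21661 d=0.82196 q=0.47231 e^(-rΔt)=0.99171
t_9 payoffs: 128.2060 118.6925 104.6113 83.7691 52.9197 7.2583 0.0000 0.0000 0.0000 0.0000
t_8: node(8,0) S=24.1059 payoff=123.9141 vs cont=122.6876 → 123.9141 [stop]  node(8,1) S=35.6801 payoff=112.3399 vs cont=111.1134 → 112.3399 [stop]  node(8,2) S=52.8115 payoff=95.2085 vs cont=93.9820 → 95.2085 [stop]  node(8,3) S=78.1683 payoff=69.8517 vs cont=68.6251 → 69.8517 [stop]  node(8,4) S=115.7000 payoff=32.3200 vs cont=31.0935 → 32.3200 [stop]  node(8,5) S=171.2521 payoff=0.0000 vs cont=3.7984 → 3.7984 [wait]  node(8,6) S=253.4770 payoff=0.0000 vs cont=0.0000 → 0.0000 [wait]  node(8,7) S=375.1812 payoff=0.0000 vs cont=0.0000 → 0.0000 [wait]  node(8,8) S=555.3204 payoff=0.0000 vs cont=0.0000 → 0.0000 [wait]  ⇒ S*(8)=115.7000
t_7: node(7,0) S=29.3275 payoff=118.6925 vs cont=117.4660 → 118.6925 [stop]  node(7,1) S=43.4087 payoff=104.6113 vs cont=103.3847 → 104.6113 [stop]  node(7,2) S=64.2509 payoff=83.7691 vs cont=82.5425 → 83.7691 [stop]  node(7,3) S=95.1003 payoff=52.9197 vs cont=51.6931 → 52.9197 [stop]  node(7,4) S=140.7617 payoff=7.2583 vs cont=18.6927 → 18.6927 [wait]  node(7,5) S=208.3470 payoff=0.0000 vs cont=1.9877 → 1.9877 [wait]  node(7,6) S=308.3825 payoff=0.0000 vs cont=0.0000 → 0.0000 [wait]  node(7,7) S=456.4491 payoff=0.0000 vs cont=0.0000 → 0.0000 [wait]  ⇒ S*(7)=95.1003
t_6: node(6,0) S=35.6801 payoff=112.3399 vs cont=111.1134 → 112.3399 [stop]  node(6,1) S=52.8115 payoff=95.2085 vs cont=93.9820 → 95.2085 [stop]  node(6,2) S=78.1683 payoff=69.8517 vs cont=68.6251 → 69.8517 [stop]  node(6,3) S=115.7000 payoff=32.3200 vs cont=36.4493 → 36.4493 [wait]  node(6,4) S=171.2521 payoff=0.0000 vs cont=10.7133 → 10.7133 [wait]  node(6,5) S=253.4770 payoff=0.0000 vs cont=1.0402 → 1.0402 [wait]  node(6,6) S=375.1812 payoff=0.0000 vs cont=0.0000 → 0.0000 [wait]  ⇒ S*(6)=78.1683
t_5: node(5,0) S=43.4087 payoff=104.6113 vs cont=103.3847 → 104.6113 [stop]  node(5,1) S=64.2509 payoff=83.7691 vs cont=82.5425 → 83.7691 [stop]  node(5,2) S=95.1003 payoff=52.9197 vs cont=53.6273 → 53.6273 [wait]  node(5,3) S=140.7617 payoff=7.2583 vs cont=24.0926 → 24.0926 [wait]  node(5,4) S=208.3470 payoff=0.0000 vs cont=6.0937 → 6.0937 [wait]  node(5,5) S=308.3825 payoff=0.0000 vs cont=0.5444 → 0.5444 [wait]  ⇒ S*(5)=64.2509
t_4: node(4,0) S=52.8115 payoff=95.2085 vs cont=93.9820 → 95.2085 [stop]  node(4,1) S=78.1683 payoff=69.8517 vs cont=68.9566 → 69.8517 [stop]  node(4,2) S=115.7000 payoff=32.3200 vs cont=39.3489 → 39.3489 [wait]  node(4,3) S=171.2521 payoff=0.0000 vs cont=15.4623 → 15.4623 [wait]  node(4,4) S=253.4770 payoff=0.0000 vs cont=3.4439 → 3.4439 [wait]  ⇒ S*(4)=78.1683
t_3: node(3,0) S=64.2509 payoff=83.7691 vs cont=82.5425 → 83.7691 [stop]  node(3,1) S=95.1003 payoff=52.9197 vs cont=54.9854 → 54.9854 [wait]  node(3,2) S=140.7617 payoff=7.2583 vs cont=27.8344 → 27.8344 [wait]  node(3,3) S=208.3470 payoff=0.0000 vs cont=9.7048 → 9.7048 [wait]  ⇒ S*(3)=64.2509
t_2: node(2,0) S=78.1683 payoff=69.8517 vs cont=69.5927 → 69.8517 [stop]  node(2,1) S=115.7000 payoff=32.3200 vs cont=41.8123 → 41.8123 [wait]  node(2,2) S=171.2521 payoff=0.0000 vs cont=19.1119 → 19.1119 [wait]  ⇒ S*(2)=78.1683
t_1: node(1,0) S=95.1003 payoff=52.9197 vs cont=56.1393 → 56.1393 [wait]  node(1,1) S=140.7617 payoff=7.2583 vs cont=30.8330 → 30.8330 [wait]  ⇒ S*(1)=-
t_0: node(0,0) S=115.7000 payoff=32.3200 vs cont=43.8207 → 43.8207 [wait]  ⇒ S*(0)=-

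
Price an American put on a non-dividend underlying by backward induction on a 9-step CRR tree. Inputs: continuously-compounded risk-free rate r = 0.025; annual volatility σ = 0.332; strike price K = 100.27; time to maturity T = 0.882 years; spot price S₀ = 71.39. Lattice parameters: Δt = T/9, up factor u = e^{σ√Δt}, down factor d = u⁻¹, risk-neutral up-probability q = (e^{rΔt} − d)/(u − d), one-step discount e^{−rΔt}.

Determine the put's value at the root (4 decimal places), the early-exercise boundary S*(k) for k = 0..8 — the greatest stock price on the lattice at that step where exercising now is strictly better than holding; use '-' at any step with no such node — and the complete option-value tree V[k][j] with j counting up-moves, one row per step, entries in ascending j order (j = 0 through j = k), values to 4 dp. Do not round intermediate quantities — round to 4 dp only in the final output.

params: Δt=0.09800 u=1.10953 d=0.90129 q=0.48582 e^(-rΔt)=0.99755
t_9 payoffs: 72.2543 65.7813 57.8128 48.0032 35.9272 21.0610 2.7600 0.0000 0.0000 0.0000
t_8: node(8,0) S=31.0842 payoff=69.1858 vs cont=68.9405 → 69.1858 [stop]  node(8,1) S=38.2661 payoff=62.0039 vs cont=61.7586 → 62.0039 [stop]  node(8,2) S=47.1073 payoff=53.1627 vs cont=52.9173 → 53.1627 [stop]  node(8,3) S=57.9913 payoff=42.2787 vs cont=42.0333 → 42.2787 [stop]  node(8,4) S=71.3900 payoff=28.8800 vs cont=28.6346 → 28.8800 [stop]  node(8,5) S=87.8844 payoff=12.3856 vs cont=12.1402 → 12.3856 [stop]  node(8,6) S=108.1899 payoff=0.0000 vs cont=1.4157 → 1.4157 [wait]  node(8,7) S=133.1868 payoff=0.0000 vs cont=0.0000 → 0.0000 [wait]  node(8,8) S=163.9592 payoff=0.0000 vs cont=0.0000 → 0.0000 [wait]  ⇒ S*(8)=87.8844
t_7: node(7,0) S=34.4887 payoff=65.7813 vs cont=65.5360 → 65.7813 [stop]  node(7,1) S=42.4572 payoff=57.8128 vs cont=57.5675 → 57.8128 [stop]  node(7,2) S=52.2668 payoff=48.0032 vs cont=47.7579 → 48.0032 [stop]  node(7,3) S=64.3428 payoff=35.9272 vs cont=35.6818 → 35.9272 [stop]  node(7,4) S=79.2090 payoff=21.0610 vs cont=20.8156 → 21.0610 [stop]  node(7,5) S=97.5100 payoff=2.7600 vs cont=7.0389 → 7.0389 [wait]  node(7,6) S=120.0394 payoff=0.0000 vs cont=0.7261 → 0.7261 [wait]  node(7,7) S=147.7741 payoff=0.0000 vs cont=0.0000 → 0.0000 [wait]  ⇒ S*(7)=79.2090
t_6: node(6,0) S=38.2661 payoff=62.0039 vs cont=61.7586 → 62.0039 [stop]  node(6,1) S=47.1073 payoff=53.1627 vs cont=52.9173 → 53.1627 [stop]  node(6,2) S=57.9913 payoff=42.2787 vs cont=42.0333 → 42.2787 [stop]  node(6,3) S=71.3900 payoff=28.8800 vs cont=28.6346 → 28.8800 [stop]  node(6,4) S=87.8844 payoff=12.3856 vs cont=14.2139 → 14.2139 [wait]  node(6,5) S=108.1899 payoff=0.0000 vs cont=3.9623 → 3.9623 [wait]  node(6,6) S=133.1868 payoff=0.0000 vs cont=0.3724 → 0.3724 [wait]  ⇒ S*(6)=71.3900
t_5: node(5,0) S=42.4572 payoff=57.8128 vs cont=57.5675 → 57.8128 [stop]  node(5,1) S=52.2668 payoff=48.0032 vs cont=47.7579 → 48.0032 [stop]  node(5,2) S=64.3428 payoff=35.9272 vs cont=35.6818 → 35.9272 [stop]  node(5,3) S=79.2090 payoff=21.0610 vs cont=21.7017 → 21.7017 [wait]  node(5,4) S=97.5100 payoff=2.7600 vs cont=9.2109 → 9.2109 [wait]  node(5,5) S=120.0394 payoff=0.0000 vs cont=2.2129 → 2.2129 [wait]  ⇒ S*(5)=64.3428
t_4: node(4,0) S=47.1073 payoff=53.1627 vs cont=52.9173 → 53.1627 [stop]  node(4,1) S=57.9913 payoff=42.2787 vs cont=42.0333 → 42.2787 [stop]  node(4,2) S=71.3900 payoff=28.8800 vs cont=28.9451 → 28.9451 [wait]  node(4,3) S=87.8844 payoff=12.3856 vs cont=15.5951 → 15.5951 [wait]  node(4,4) S=108.1899 payoff=0.0000 vs cont=5.7969 → 5.7969 [wait]  ⇒ S*(4)=57.9913
t_3: node(3,0) S=52.2668 payoff=48.0032 vs cont=47.7579 → 48.0032 [stop]  node(3,1) S=64.3428 payoff=35.9272 vs cont=35.7134 → 35.9272 [stop]  node(3,2) S=79.2090 payoff=21.0610 vs cont=22.4045 → 22.4045 [wait]  node(3,3) S=97.5100 payoff=2.7600 vs cont=10.8084 → 10.8084 [wait]  ⇒ S*(3)=64.3428
t_2: node(2,0) S=57.9913 payoff=42.2787 vs cont=42.0333 → 42.2787 [stop]  node(2,1) S=71.3900 payoff=28.8800 vs cont=29.2857 → 29.2857 [wait]  node(2,2) S=87.8844 payoff=12.3856 vs cont=16.7299 → 16.7299 [wait]  ⇒ S*(2)=57.9913
t_1: node(1,0) S=64.3428 payoff=35.9272 vs cont=35.8785 → 35.9272 [stop]  node(1,1) S=79.2090 payoff=21.0610 vs cont=23.1291 → 23.1291 [wait]  ⇒ S*(1)=64.3428
t_0: node(0,0) S=71.3900 payoff=28.8800 vs cont=29.6369 → 29.6369 [wait]  ⇒ S*(0)=-

price = 29.6369
boundary = - 64.3428 57.9913 64.3428 57.9913 64.3428 71.3900 79.2090 87.8844
tree:
29.6369
35.9272 23.1291
42.2787 29.2857 16.7299
48.0032 35.9272 22.4045 10.8084
53.1627 42.2787 28.9451 15.5951 5.7969
57.8128 48.0032 35.9272 21.7017 9.2109 2.2129
62.0039 53.1627 42.2787 28.8800 14.2139 3.9623 0.3724
65.7813 57.8128 48.0032 35.9272 21.0610 7.0389 0.7261 0.0000
69.1858 62.0039 53.1627 42.2787 28.8800 12.3856 1.4157 0.0000 0.0000
72.2543 65.7813 57.8128 48.0032 35.9272 21.0610 2.7600 0.0000 0.0000 0.0000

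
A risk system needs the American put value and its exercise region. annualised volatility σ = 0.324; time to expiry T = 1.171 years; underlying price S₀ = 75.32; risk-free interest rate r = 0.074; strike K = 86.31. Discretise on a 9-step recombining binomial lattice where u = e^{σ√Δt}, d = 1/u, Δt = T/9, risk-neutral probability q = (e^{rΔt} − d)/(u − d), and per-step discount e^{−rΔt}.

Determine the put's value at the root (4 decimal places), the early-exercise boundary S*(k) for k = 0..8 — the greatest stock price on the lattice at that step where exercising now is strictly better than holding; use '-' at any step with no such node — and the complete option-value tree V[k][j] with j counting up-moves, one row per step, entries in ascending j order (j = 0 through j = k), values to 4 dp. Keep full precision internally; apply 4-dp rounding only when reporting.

Δt=0.13011  u=1.12397  d=0.88970  q=0.51211  discount=0.99042
step 9 (expiry): payoffs max(K−S,0) = 60.0008 53.0732 44.3215 33.2652 19.2977 1.6523 0.0000 0.0000 0.0000 0.0000
step 8: (k=8,j=0): S=29.5708, (K−S)⁺=56.7392, hold=55.9122 ⇒ V=56.7392 exercise | (k=8,j=1): S=37.3573, (K−S)⁺=48.9527, hold=48.1257 ⇒ V=48.9527 exercise | (k=8,j=2): S=47.1940, (K−S)⁺=39.1160, hold=38.2890 ⇒ V=39.1160 exercise | (k=8,j=3): S=59.6209, (K−S)⁺=26.6891, hold=25.8621 ⇒ V=26.6891 exercise | (k=8,j=4): S=75.3200, (K−S)⁺=10.9900, hold=10.1630 ⇒ V=10.9900 exercise | (k=8,j=5): S=95.1529, (K−S)⁺=0.0000, hold=0.7984 ⇒ V=0.7984 continue | (k=8,j=6): S=120.2081, (K−S)⁺=0.0000, hold=0.0000 ⇒ V=0.0000 continue | (k=8,j=7): S=151.8608, (K−S)⁺=0.0000, hold=0.0000 ⇒ V=0.0000 continue | (k=8,j=8): S=191.8481, (K−S)⁺=0.0000, hold=0.0000 ⇒ V=0.0000 continue  boundary S*=75.3200
step 7: (k=7,j=0): S=33.2368, (K−S)⁺=53.0732, hold=52.2462 ⇒ V=53.0732 exercise | (k=7,j=1): S=41.9885, (K−S)⁺=44.3215, hold=43.4944 ⇒ V=44.3215 exercise | (k=7,j=2): S=53.0448, (K−S)⁺=33.2652, hold=32.4382 ⇒ V=33.2652 exercise | (k=7,j=3): S=67.0123, (K−S)⁺=19.2977, hold=18.4707 ⇒ V=19.2977 exercise | (k=7,j=4): S=84.6577, (K−S)⁺=1.6523, hold=5.7155 ⇒ V=5.7155 continue | (k=7,j=5): S=106.9493, (K−S)⁺=0.0000, hold=0.3858 ⇒ V=0.3858 continue | (k=7,j=6): S=135.1107, (K−S)⁺=0.0000, hold=0.0000 ⇒ V=0.0000 continue | (k=7,j=7): S=170.6875, (K−S)⁺=0.0000, hold=0.0000 ⇒ V=0.0000 continue  boundary S*=67.0123
step 6: (k=6,j=0): S=37.3573, (K−S)⁺=48.9527, hold=48.1257 ⇒ V=48.9527 exercise | (k=6,j=1): S=47.1940, (K−S)⁺=39.1160, hold=38.2890 ⇒ V=39.1160 exercise | (k=6,j=2): S=59.6209, (K−S)⁺=26.6891, hold=25.8621 ⇒ V=26.6891 exercise | (k=6,j=3): S=75.3200, (K−S)⁺=10.9900, hold=12.2238 ⇒ V=12.2238 continue | (k=6,j=4): S=95.1529, (K−S)⁺=0.0000, hold=2.9575 ⇒ V=2.9575 continue | (k=6,j=5): S=120.2081, (K−S)⁺=0.0000, hold=0.1864 ⇒ V=0.1864 continue | (k=6,j=6): S=151.8608, (K−S)⁺=0.0000, hold=0.0000 ⇒ V=0.0000 continue  boundary S*=59.6209
step 5: (k=5,j=0): S=41.9885, (K−S)⁺=44.3215, hold=43.4944 ⇒ V=44.3215 exercise | (k=5,j=1): S=53.0448, (K−S)⁺=33.2652, hold=32.4382 ⇒ V=33.2652 exercise | (k=5,j=2): S=67.0123, (K−S)⁺=19.2977, hold=19.0965 ⇒ V=19.2977 exercise | (k=5,j=3): S=84.6577, (K−S)⁺=1.6523, hold=7.4067 ⇒ V=7.4067 continue | (k=5,j=4): S=106.9493, (K−S)⁺=0.0000, hold=1.5236 ⇒ V=1.5236 continue | (k=5,j=5): S=135.1107, (K−S)⁺=0.0000, hold=0.0901 ⇒ V=0.0901 continue  boundary S*=67.0123
step 4: (k=4,j=0): S=47.1940, (K−S)⁺=39.1160, hold=38.2890 ⇒ V=39.1160 exercise | (k=4,j=1): S=59.6209, (K−S)⁺=26.6891, hold=25.8621 ⇒ V=26.6891 exercise | (k=4,j=2): S=75.3200, (K−S)⁺=10.9900, hold=13.0816 ⇒ V=13.0816 continue | (k=4,j=3): S=95.1529, (K−S)⁺=0.0000, hold=4.3518 ⇒ V=4.3518 continue | (k=4,j=4): S=120.2081, (K−S)⁺=0.0000, hold=0.7819 ⇒ V=0.7819 continue  boundary S*=59.6209
step 3: (k=3,j=0): S=53.0448, (K−S)⁺=33.2652, hold=32.4382 ⇒ V=33.2652 exercise | (k=3,j=1): S=67.0123, (K−S)⁺=19.2977, hold=19.5316 ⇒ V=19.5316 continue | (k=3,j=2): S=84.6577, (K−S)⁺=1.6523, hold=8.5285 ⇒ V=8.5285 continue | (k=3,j=3): S=106.9493, (K−S)⁺=0.0000, hold=2.4995 ⇒ V=2.4995 continue  boundary S*=53.0448
step 2: (k=2,j=0): S=59.6209, (K−S)⁺=26.6891, hold=25.9807 ⇒ V=26.6891 exercise | (k=2,j=1): S=75.3200, (K−S)⁺=10.9900, hold=13.7636 ⇒ V=13.7636 continue | (k=2,j=2): S=95.1529, (K−S)⁺=0.0000, hold=5.3888 ⇒ V=5.3888 continue  boundary S*=59.6209
step 1: (k=1,j=0): S=67.0123, (K−S)⁺=19.2977, hold=19.8775 ⇒ V=19.8775 continue | (k=1,j=1): S=84.6577, (K−S)⁺=1.6523, hold=9.3840 ⇒ V=9.3840 continue  boundary S*=-
step 0: (k=0,j=0): S=75.3200, (K−S)⁺=10.9900, hold=14.3646 ⇒ V=14.3646 continue  boundary S*=-

price = 14.3646
boundary = - - 59.6209 53.0448 59.6209 67.0123 59.6209 67.0123 75.3200
tree:
14.3646
19.8775 9.3840
26.6891 13.7636 5.3888
33.2652 19.5316 8.5285 2.4995
39.1160 26.6891 13.0816 4.3518 0.7819
44.3215 33.2652 19.2977 7.4067 1.5236 0.0901
48.9527 39.1160 26.6891 12.2238 2.9575 0.1864 0.0000
53.0732 44.3215 33.2652 19.2977 5.7155 0.3858 0.0000 0.0000
56.7392 48.9527 39.1160 26.6891 10.9900 0.7984 0.0000 0.0000 0.0000
60.0008 53.0732 44.3215 33.2652 19.2977 1.6523 0.0000 0.0000 0.0000 0.0000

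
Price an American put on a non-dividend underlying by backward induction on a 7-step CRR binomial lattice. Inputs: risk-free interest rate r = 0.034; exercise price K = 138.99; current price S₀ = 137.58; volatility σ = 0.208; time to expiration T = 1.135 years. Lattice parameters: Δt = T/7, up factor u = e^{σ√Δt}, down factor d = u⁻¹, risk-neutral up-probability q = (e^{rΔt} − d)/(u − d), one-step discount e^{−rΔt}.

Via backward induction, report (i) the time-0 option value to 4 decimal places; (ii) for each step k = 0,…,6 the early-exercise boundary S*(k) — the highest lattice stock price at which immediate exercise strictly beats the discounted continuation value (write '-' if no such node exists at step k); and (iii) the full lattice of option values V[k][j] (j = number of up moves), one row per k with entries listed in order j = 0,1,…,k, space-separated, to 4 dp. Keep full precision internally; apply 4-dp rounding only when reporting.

Δt=0.16214, u=1.08736, d=0.91966, q=0.51204, disc=e^(-rΔt)=0.99450
k=7 terminal: V=max(K-S,0) → 62.4420 48.4828 31.9781 12.4637 0.0000 0.0000 0.0000 0.0000
k=6: j=0 S=83.2355 intr=55.7545 cont=54.9904 V=55.7545[EX]; j=1 S=98.4141 intr=40.5759 cont=39.8117 V=40.5759[EX]; j=2 S=116.3607 intr=22.6293 cont=21.8652 V=22.6293[EX]; j=3 S=137.5800 intr=1.4100 cont=6.0484 V=6.0484[hold]; j=4 S=162.6688 intr=0.0000 cont=0.0000 V=0.0000[hold]; j=5 S=192.3327 intr=0.0000 cont=0.0000 V=0.0000[hold]; j=6 S=227.4061 intr=0.0000 cont=0.0000 V=0.0000[hold]  S*(6)=116.3607
k=5: j=0 S=90.5072 intr=48.4828 cont=47.7187 V=48.4828[EX]; j=1 S=107.0119 intr=31.9781 cont=31.2140 V=31.9781[EX]; j=2 S=126.5263 intr=12.4637 cont=14.0615 V=14.0615[hold]; j=3 S=149.5994 intr=0.0000 cont=2.9352 V=2.9352[hold]; j=4 S=176.8800 intr=0.0000 cont=0.0000 V=0.0000[hold]; j=5 S=209.1354 intr=0.0000 cont=0.0000 V=0.0000[hold]  S*(5)=107.0119
k=4: j=0 S=98.4141 intr=40.5759 cont=39.8117 V=40.5759[EX]; j=1 S=116.3607 intr=22.6293 cont=22.6788 V=22.6788[hold]; j=2 S=137.5800 intr=1.4100 cont=8.3184 V=8.3184[hold]; j=3 S=162.6688 intr=0.0000 cont=1.4244 V=1.4244[hold]; j=4 S=192.3327 intr=0.0000 cont=0.0000 V=0.0000[hold]  S*(4)=98.4141
k=3: j=0 S=107.0119 intr=31.9781 cont=31.2392 V=31.9781[EX]; j=1 S=126.5263 intr=12.4637 cont=15.2415 V=15.2415[hold]; j=2 S=149.5994 intr=0.0000 cont=4.7621 V=4.7621[hold]; j=3 S=176.8800 intr=0.0000 cont=0.6912 V=0.6912[hold]  S*(3)=107.0119
k=2: j=0 S=116.3607 intr=22.6293 cont=23.2797 V=23.2797[hold]; j=1 S=137.5800 intr=1.4100 cont=9.8214 V=9.8214[hold]; j=2 S=162.6688 intr=0.0000 cont=2.6629 V=2.6629[hold]  S*(2)=-
k=1: j=0 S=126.5263 intr=12.4637 cont=16.2985 V=16.2985[hold]; j=1 S=149.5994 intr=0.0000 cont=6.1222 V=6.1222[hold]  S*(1)=-
k=0: j=0 S=137.5800 intr=1.4100 cont=11.0269 V=11.0269[hold]  S*(0)=-

price = 11.0269
boundary = - - - 107.0119 98.4141 107.0119 116.3607
tree:
11.0269
16.2985 6.1222
23.2797 9.8214 2.6629
31.9781 15.2415 4.7621 0.6912
40.5759 22.6788 8.3184 1.4244 0.0000
48.4828 31.9781 14.0615 2.9352 0.0000 0.0000
55.7545 40.5759 22.6293 6.0484 0.0000 0.0000 0.0000
62.4420 48.4828 31.9781 12.4637 0.0000 0.0000 0.0000 0.0000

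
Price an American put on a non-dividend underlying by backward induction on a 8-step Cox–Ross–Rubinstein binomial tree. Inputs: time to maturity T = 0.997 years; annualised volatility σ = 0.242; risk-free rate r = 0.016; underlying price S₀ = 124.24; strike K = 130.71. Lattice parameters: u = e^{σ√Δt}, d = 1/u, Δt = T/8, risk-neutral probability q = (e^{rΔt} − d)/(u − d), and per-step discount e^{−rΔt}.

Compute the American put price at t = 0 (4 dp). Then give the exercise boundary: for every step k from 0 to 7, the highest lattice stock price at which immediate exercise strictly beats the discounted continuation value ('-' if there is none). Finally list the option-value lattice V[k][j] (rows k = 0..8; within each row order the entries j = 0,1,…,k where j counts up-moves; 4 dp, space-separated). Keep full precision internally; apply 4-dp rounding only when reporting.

Δt=0.12462, u=1.08919, d=0.91812, q=0.49032, disc=e^(-rΔt)=0.99801
k=8 terminal: V=max(K-S,0) → 67.9848 56.2973 42.4321 25.9835 6.4700 0.0000 0.0000 0.0000 0.0000
k=7: j=0 S=68.3195 intr=62.3905 cont=62.1302 V=62.3905[EX]; j=1 S=81.0493 intr=49.6607 cont=49.4003 V=49.6607[EX]; j=2 S=96.1511 intr=34.5589 cont=34.2985 V=34.5589[EX]; j=3 S=114.0667 intr=16.6433 cont=16.3829 V=16.6433[EX]; j=4 S=135.3206 intr=0.0000 cont=3.2910 V=3.2910[hold]; j=5 S=160.5346 intr=0.0000 cont=0.0000 V=0.0000[hold]; j=6 S=190.4467 intr=0.0000 cont=0.0000 V=0.0000[hold]; j=7 S=225.9323 intr=0.0000 cont=0.0000 V=0.0000[hold]  S*(7)=114.0667
k=6: j=0 S=74.4127 intr=56.2973 cont=56.0370 V=56.2973[EX]; j=1 S=88.2779 intr=42.4321 cont=42.1718 V=42.4321[EX]; j=2 S=104.7265 intr=25.9835 cont=25.7231 V=25.9835[EX]; j=3 S=124.2400 intr=6.4700 cont=10.0763 V=10.0763[hold]; j=4 S=147.3894 intr=0.0000 cont=1.6740 V=1.6740[hold]; j=5 S=174.8522 intr=0.0000 cont=0.0000 V=0.0000[hold]; j=6 S=207.4321 intr=0.0000 cont=0.0000 V=0.0000[hold]  S*(6)=104.7265
k=5: j=0 S=81.0493 intr=49.6607 cont=49.4003 V=49.6607[EX]; j=1 S=96.1511 intr=34.5589 cont=34.2985 V=34.5589[EX]; j=2 S=114.0667 intr=16.6433 cont=18.1476 V=18.1476[hold]; j=3 S=135.3206 intr=0.0000 cont=5.9446 V=5.9446[hold]; j=4 S=160.5346 intr=0.0000 cont=0.8515 V=0.8515[hold]; j=5 S=190.4467 intr=0.0000 cont=0.0000 V=0.0000[hold]  S*(5)=96.1511
k=4: j=0 S=88.2779 intr=42.4321 cont=42.1718 V=42.4321[EX]; j=1 S=104.7265 intr=25.9835 cont=26.4593 V=26.4593[hold]; j=2 S=124.2400 intr=6.4700 cont=12.1399 V=12.1399[hold]; j=3 S=147.3894 intr=0.0000 cont=3.4405 V=3.4405[hold]; j=4 S=174.8522 intr=0.0000 cont=0.4331 V=0.4331[hold]  S*(4)=88.2779
k=3: j=0 S=96.1511 intr=34.5589 cont=34.5314 V=34.5589[EX]; j=1 S=114.0667 intr=16.6433 cont=19.3995 V=19.3995[hold]; j=2 S=135.3206 intr=0.0000 cont=7.8587 V=7.8587[hold]; j=3 S=160.5346 intr=0.0000 cont=1.9620 V=1.9620[hold]  S*(3)=96.1511
k=2: j=0 S=104.7265 intr=25.9835 cont=27.0719 V=27.0719[hold]; j=1 S=124.2400 intr=6.4700 cont=13.7134 V=13.7134[hold]; j=2 S=147.3894 intr=0.0000 cont=4.9575 V=4.9575[hold]  S*(2)=-
k=1: j=0 S=114.0667 intr=16.6433 cont=20.4810 V=20.4810[hold]; j=1 S=135.3206 intr=0.0000 cont=9.4014 V=9.4014[hold]  S*(1)=-
k=0: j=0 S=124.2400 intr=6.4700 cont=15.0185 V=15.0185[hold]  S*(0)=-

price = 15.0185
boundary = - - - 96.1511 88.2779 96.1511 104.7265 114.0667
tree:
15.0185
20.4810 9.4014
27.0719 13.7134 4.9575
34.5589 19.3995 7.8587 1.9620
42.4321 26.4593 12.1399 3.4405 0.4331
49.6607 34.5589 18.1476 5.9446 0.8515 0.0000
56.2973 42.4321 25.9835 10.0763 1.6740 0.0000 0.0000
62.3905 49.6607 34.5589 16.6433 3.2910 0.0000 0.0000 0.0000
67.9848 56.2973 42.4321 25.9835 6.4700 0.0000 0.0000 0.0000 0.0000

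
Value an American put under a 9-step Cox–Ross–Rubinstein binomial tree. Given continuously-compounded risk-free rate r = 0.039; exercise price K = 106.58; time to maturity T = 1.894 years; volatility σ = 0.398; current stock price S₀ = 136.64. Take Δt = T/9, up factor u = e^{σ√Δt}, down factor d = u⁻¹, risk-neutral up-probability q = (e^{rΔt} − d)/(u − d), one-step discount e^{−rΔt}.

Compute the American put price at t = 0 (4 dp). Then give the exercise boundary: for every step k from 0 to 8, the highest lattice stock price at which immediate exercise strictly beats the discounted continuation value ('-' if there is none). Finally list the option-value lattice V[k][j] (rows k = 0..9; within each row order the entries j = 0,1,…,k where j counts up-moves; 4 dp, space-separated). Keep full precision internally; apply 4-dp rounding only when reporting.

price = 11.0785
boundary = - - - - - 54.8418 65.8271 54.8418 65.8271
tree:
11.0785
16.0510 5.8164
22.6454 9.0958 2.3202
30.9743 13.9017 3.9821 0.5375
40.8677 20.6589 6.7309 1.0361 0.0000
51.7382 29.6515 11.1531 1.9970 0.0000 0.0000
60.8903 40.7529 17.9882 3.8494 0.0000 0.0000 0.0000
68.5151 51.7382 27.9077 7.4198 0.0000 0.0000 0.0000 0.0000
74.8674 60.8903 40.7529 14.3018 0.0000 0.0000 0.0000 0.0000 0.0000
80.1596 68.5151 51.7382 27.5671 0.0000 0.0000 0.0000 0.0000 0.0000 0.0000

Δt=0.21044, u=1.20031, d=0.83312, q=0.47693, disc=e^(-rΔt)=0.99183
k=9 terminal: V=max(K-S,0) → 80.1596 68.5151 51.7382 27.5671 0.0000 0.0000 0.0000 0.0000 0.0000 0.0000
k=8: j=0 S=31.7126 intr=74.8674 cont=73.9962 V=74.8674[EX]; j=1 S=45.6897 intr=60.8903 cont=60.0191 V=60.8903[EX]; j=2 S=65.8271 intr=40.7529 cont=39.8817 V=40.7529[EX]; j=3 S=94.8400 intr=11.7400 cont=14.3018 V=14.3018[hold]; j=4 S=136.6400 intr=0.0000 cont=0.0000 V=0.0000[hold]; j=5 S=196.8631 intr=0.0000 cont=0.0000 V=0.0000[hold]; j=6 S=283.6291 intr=0.0000 cont=0.0000 V=0.0000[hold]; j=7 S=408.6366 intr=0.0000 cont=0.0000 V=0.0000[hold]; j=8 S=588.7402 intr=0.0000 cont=0.0000 V=0.0000[hold]  S*(8)=65.8271
k=7: j=0 S=38.0649 intr=68.5151 cont=67.6439 V=68.5151[EX]; j=1 S=54.8418 intr=51.7382 cont=50.8670 V=51.7382[EX]; j=2 S=79.0129 intr=27.5671 cont=27.9077 V=27.9077[hold]; j=3 S=113.8373 intr=0.0000 cont=7.4198 V=7.4198[hold]; j=4 S=164.0103 intr=0.0000 cont=0.0000 V=0.0000[hold]; j=5 S=236.2966 intr=0.0000 cont=0.0000 V=0.0000[hold]; j=6 S=340.4427 intr=0.0000 cont=0.0000 V=0.0000[hold]; j=7 S=490.4904 intr=0.0000 cont=0.0000 V=0.0000[hold]  S*(7)=54.8418
k=6: j=0 S=45.6897 intr=60.8903 cont=60.0191 V=60.8903[EX]; j=1 S=65.8271 intr=40.7529 cont=40.0428 V=40.7529[EX]; j=2 S=94.8400 intr=11.7400 cont=17.9882 V=17.9882[hold]; j=3 S=136.6400 intr=0.0000 cont=3.8494 V=3.8494[hold]; j=4 S=196.8631 intr=0.0000 cont=0.0000 V=0.0000[hold]; j=5 S=283.6291 intr=0.0000 cont=0.0000 V=0.0000[hold]; j=6 S=408.6366 intr=0.0000 cont=0.0000 V=0.0000[hold]  S*(6)=65.8271
k=5: j=0 S=54.8418 intr=51.7382 cont=50.8670 V=51.7382[EX]; j=1 S=79.0129 intr=27.5671 cont=29.6515 V=29.6515[hold]; j=2 S=113.8373 intr=0.0000 cont=11.1531 V=11.1531[hold]; j=3 S=164.0103 intr=0.0000 cont=1.9970 V=1.9970[hold]; j=4 S=236.2966 intr=0.0000 cont=0.0000 V=0.0000[hold]; j=5 S=340.4427 intr=0.0000 cont=0.0000 V=0.0000[hold]  S*(5)=54.8418
k=4: j=0 S=65.8271 intr=40.7529 cont=40.8677 V=40.8677[hold]; j=1 S=94.8400 intr=11.7400 cont=20.6589 V=20.6589[hold]; j=2 S=136.6400 intr=0.0000 cont=6.7309 V=6.7309[hold]; j=3 S=196.8631 intr=0.0000 cont=1.0361 V=1.0361[hold]; j=4 S=283.6291 intr=0.0000 cont=0.0000 V=0.0000[hold]  S*(4)=-
k=3: j=0 S=79.0129 intr=27.5671 cont=30.9743 V=30.9743[hold]; j=1 S=113.8373 intr=0.0000 cont=13.9017 V=13.9017[hold]; j=2 S=164.0103 intr=0.0000 cont=3.9821 V=3.9821[hold]; j=3 S=236.2966 intr=0.0000 cont=0.5375 V=0.5375[hold]  S*(3)=-
k=2: j=0 S=94.8400 intr=11.7400 cont=22.6454 V=22.6454[hold]; j=1 S=136.6400 intr=0.0000 cont=9.0958 V=9.0958[hold]; j=2 S=196.8631 intr=0.0000 cont=2.3202 V=2.3202[hold]  S*(2)=-
k=1: j=0 S=113.8373 intr=0.0000 cont=16.0510 V=16.0510[hold]; j=1 S=164.0103 intr=0.0000 cont=5.8164 V=5.8164[hold]  S*(1)=-
k=0: j=0 S=136.6400 intr=0.0000 cont=11.0785 V=11.0785[hold]  S*(0)=-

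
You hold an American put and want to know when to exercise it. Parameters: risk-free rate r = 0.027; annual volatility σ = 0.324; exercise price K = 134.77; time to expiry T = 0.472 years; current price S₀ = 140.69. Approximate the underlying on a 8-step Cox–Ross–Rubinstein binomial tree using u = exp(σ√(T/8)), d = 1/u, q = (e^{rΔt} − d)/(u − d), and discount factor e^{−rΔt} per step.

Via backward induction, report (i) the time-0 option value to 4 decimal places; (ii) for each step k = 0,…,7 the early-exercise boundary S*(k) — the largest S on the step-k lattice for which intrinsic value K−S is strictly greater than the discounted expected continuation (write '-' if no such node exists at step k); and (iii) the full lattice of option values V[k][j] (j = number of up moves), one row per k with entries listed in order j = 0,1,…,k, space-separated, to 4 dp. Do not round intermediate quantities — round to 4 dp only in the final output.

params: Δt=0.05900 u=1.08188 d=0.92432 q=0.49045 e^(-rΔt)=0.99841
t_8 payoffs: 59.8093 47.0313 32.0752 14.5696 0.0000 0.0000 0.0000 0.0000 0.0000
t_7: node(7,0) S=81.0984 payoff=53.6716 vs cont=53.4571 → 53.6716 [stop]  node(7,1) S=94.9226 payoff=39.8474 vs cont=39.6328 → 39.8474 [stop]  node(7,2) S=111.1034 payoff=23.6666 vs cont=23.4521 → 23.6666 [stop]  node(7,3) S=130.0423 payoff=4.7277 vs cont=7.4121 → 7.4121 [wait]  node(7,4) S=152.2096 payoff=0.0000 vs cont=0.0000 → 0.0000 [wait]  node(7,5) S=178.1555 payoff=0.0000 vs cont=0.0000 → 0.0000 [wait]  node(7,6) S=208.5243 payoff=0.0000 vs cont=0.0000 → 0.0000 [wait]  node(7,7) S=244.0698 payoff=0.0000 vs cont=0.0000 → 0.0000 [wait]  ⇒ S*(7)=111.1034
t_6: node(6,0) S=87.7387 payoff=47.0313 vs cont=46.8168 → 47.0313 [stop]  node(6,1) S=102.6948 payoff=32.0752 vs cont=31.8607 → 32.0752 [stop]  node(6,2) S=120.2004 payoff=14.5696 vs cont=15.6695 → 15.6695 [wait]  node(6,3) S=140.6900 payoff=0.0000 vs cont=3.7708 → 3.7708 [wait]  node(6,4) S=164.6723 payoff=0.0000 vs cont=0.0000 → 0.0000 [wait]  node(6,5) S=192.7427 payoff=0.0000 vs cont=0.0000 → 0.0000 [wait]  node(6,6) S=225.5980 payoff=0.0000 vs cont=0.0000 → 0.0000 [wait]  ⇒ S*(6)=102.6948
t_5: node(5,0) S=94.9226 payoff=39.8474 vs cont=39.6328 → 39.8474 [stop]  node(5,1) S=111.1034 payoff=23.6666 vs cont=23.9907 → 23.9907 [wait]  node(5,2) S=130.0423 payoff=4.7277 vs cont=9.8181 → 9.8181 [wait]  node(5,3) S=152.2096 payoff=0.0000 vs cont=1.9183 → 1.9183 [wait]  node(5,4) S=178.1555 payoff=0.0000 vs cont=0.0000 → 0.0000 [wait]  node(5,5) S=208.5243 payoff=0.0000 vs cont=0.0000 → 0.0000 [wait]  ⇒ S*(5)=94.9226
t_4: node(4,0) S=102.6948 payoff=32.0752 vs cont=32.0194 → 32.0752 [stop]  node(4,1) S=120.2004 payoff=14.5696 vs cont=17.0126 → 17.0126 [wait]  node(4,2) S=140.6900 payoff=0.0000 vs cont=5.9342 → 5.9342 [wait]  node(4,3) S=164.6723 payoff=0.0000 vs cont=0.9759 → 0.9759 [wait]  node(4,4) S=192.7427 payoff=0.0000 vs cont=0.0000 → 0.0000 [wait]  ⇒ S*(4)=102.6948
t_3: node(3,0) S=111.1034 payoff=23.6666 vs cont=24.6484 → 24.6484 [wait]  node(3,1) S=130.0423 payoff=4.7277 vs cont=11.5607 → 11.5607 [wait]  node(3,2) S=152.2096 payoff=0.0000 vs cont=3.4968 → 3.4968 [wait]  node(3,3) S=178.1555 payoff=0.0000 vs cont=0.4965 → 0.4965 [wait]  ⇒ S*(3)=-
t_2: node(2,0) S=120.2004 payoff=14.5696 vs cont=18.2005 → 18.2005 [wait]  node(2,1) S=140.6900 payoff=0.0000 vs cont=7.5936 → 7.5936 [wait]  node(2,2) S=164.6723 payoff=0.0000 vs cont=2.0221 → 2.0221 [wait]  ⇒ S*(2)=-
t_1: node(1,0) S=130.0423 payoff=4.7277 vs cont=12.9776 → 12.9776 [wait]  node(1,1) S=152.2096 payoff=0.0000 vs cont=4.8533 → 4.8533 [wait]  ⇒ S*(1)=-
t_0: node(0,0) S=140.6900 payoff=0.0000 vs cont=8.9787 → 8.9787 [wait]  ⇒ S*(0)=-

price = 8.9787
boundary = - - - - 102.6948 94.9226 102.6948 111.1034
tree:
8.9787
12.9776 4.8533
18.2005 7.5936 2.0221
24.6484 11.5607 3.4968 0.4965
32.0752 17.0126 5.9342 0.9759 0.0000
39.8474 23.9907 9.8181 1.9183 0.0000 0.0000
47.0313 32.0752 15.6695 3.7708 0.0000 0.0000 0.0000
53.6716 39.8474 23.6666 7.4121 0.0000 0.0000 0.0000 0.0000
59.8093 47.0313 32.0752 14.5696 0.0000 0.0000 0.0000 0.0000 0.0000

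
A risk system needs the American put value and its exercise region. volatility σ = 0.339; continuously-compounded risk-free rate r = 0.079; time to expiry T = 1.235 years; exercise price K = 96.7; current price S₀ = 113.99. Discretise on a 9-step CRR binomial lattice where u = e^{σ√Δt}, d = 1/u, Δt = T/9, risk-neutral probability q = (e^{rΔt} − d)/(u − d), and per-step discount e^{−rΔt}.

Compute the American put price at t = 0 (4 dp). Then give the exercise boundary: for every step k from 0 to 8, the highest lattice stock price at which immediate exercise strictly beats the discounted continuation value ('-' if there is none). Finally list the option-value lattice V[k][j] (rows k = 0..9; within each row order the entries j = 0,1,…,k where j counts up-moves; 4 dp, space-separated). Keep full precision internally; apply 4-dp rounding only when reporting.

params: Δt=0.13722 u=1.13380 d=0.88199 q=0.51193 e^(-rΔt)=0.98922
t_9 payoffs: 59.8847 49.3736 35.8615 18.4915 0.0000 0.0000 0.0000 0.0000 0.0000 0.0000
t_8: node(8,0) S=41.7413 payoff=54.9587 vs cont=53.9161 → 54.9587 [stop]  node(8,1) S=53.6588 payoff=43.0412 vs cont=41.9986 → 43.0412 [stop]  node(8,2) S=68.9789 payoff=27.7211 vs cont=26.6785 → 27.7211 [stop]  node(8,3) S=88.6730 payoff=8.0270 vs cont=8.9278 → 8.9278 [wait]  node(8,4) S=113.9900 payoff=0.0000 vs cont=0.0000 → 0.0000 [wait]  node(8,5) S=146.5352 payoff=0.0000 vs cont=0.0000 → 0.0000 [wait]  node(8,6) S=188.3724 payoff=0.0000 vs cont=0.0000 → 0.0000 [wait]  node(8,7) S=242.1545 payoff=0.0000 vs cont=0.0000 → 0.0000 [wait]  node(8,8) S=311.2919 payoff=0.0000 vs cont=0.0000 → 0.0000 [wait]  ⇒ S*(8)=68.9789
t_7: node(7,0) S=47.3264 payoff=49.3736 vs cont=48.3310 → 49.3736 [stop]  node(7,1) S=60.8385 payoff=35.8615 vs cont=34.8189 → 35.8615 [stop]  node(7,2) S=78.2085 payoff=18.4915 vs cont=17.9051 → 18.4915 [stop]  node(7,3) S=100.5377 payoff=0.0000 vs cont=4.3104 → 4.3104 [wait]  node(7,4) S=129.2422 payoff=0.0000 vs cont=0.0000 → 0.0000 [wait]  node(7,5) S=166.1421 payoff=0.0000 vs cont=0.0000 → 0.0000 [wait]  node(7,6) S=213.5772 payoff=0.0000 vs cont=0.0000 → 0.0000 [wait]  node(7,7) S=274.5555 payoff=0.0000 vs cont=0.0000 → 0.0000 [wait]  ⇒ S*(7)=78.2085
t_6: node(6,0) S=53.6588 payoff=43.0412 vs cont=41.9986 → 43.0412 [stop]  node(6,1) S=68.9789 payoff=27.7211 vs cont=26.6785 → 27.7211 [stop]  node(6,2) S=88.6730 payoff=8.0270 vs cont=11.1107 → 11.1107 [wait]  node(6,3) S=113.9900 payoff=0.0000 vs cont=2.0811 → 2.0811 [wait]  node(6,4) S=146.5352 payoff=0.0000 vs cont=0.0000 → 0.0000 [wait]  node(6,5) S=188.3724 payoff=0.0000 vs cont=0.0000 → 0.0000 [wait]  node(6,6) S=242.1545 payoff=0.0000 vs cont=0.0000 → 0.0000 [wait]  ⇒ S*(6)=68.9789
t_5: node(5,0) S=60.8385 payoff=35.8615 vs cont=34.8189 → 35.8615 [stop]  node(5,1) S=78.2085 payoff=18.4915 vs cont=19.0105 → 19.0105 [wait]  node(5,2) S=100.5377 payoff=0.0000 vs cont=6.4182 → 6.4182 [wait]  node(5,3) S=129.2422 payoff=0.0000 vs cont=1.0048 → 1.0048 [wait]  node(5,4) S=166.1421 payoff=0.0000 vs cont=0.0000 → 0.0000 [wait]  node(5,5) S=213.5772 payoff=0.0000 vs cont=0.0000 → 0.0000 [wait]  ⇒ S*(5)=60.8385
t_4: node(4,0) S=68.9789 payoff=27.7211 vs cont=26.9413 → 27.7211 [stop]  node(4,1) S=88.6730 payoff=8.0270 vs cont=12.4287 → 12.4287 [wait]  node(4,2) S=113.9900 payoff=0.0000 vs cont=3.6076 → 3.6076 [wait]  node(4,3) S=146.5352 payoff=0.0000 vs cont=0.4851 → 0.4851 [wait]  node(4,4) S=188.3724 payoff=0.0000 vs cont=0.0000 → 0.0000 [wait]  ⇒ S*(4)=68.9789
t_3: node(3,0) S=78.2085 payoff=18.4915 vs cont=19.6780 → 19.6780 [wait]  node(3,1) S=100.5377 payoff=0.0000 vs cont=7.8276 → 7.8276 [wait]  node(3,2) S=129.2422 payoff=0.0000 vs cont=1.9874 → 1.9874 [wait]  node(3,3) S=166.1421 payoff=0.0000 vs cont=0.2342 → 0.2342 [wait]  ⇒ S*(3)=-
t_2: node(2,0) S=88.6730 payoff=8.0270 vs cont=13.4646 → 13.4646 [wait]  node(2,1) S=113.9900 payoff=0.0000 vs cont=4.7857 → 4.7857 [wait]  node(2,2) S=146.5352 payoff=0.0000 vs cont=1.0782 → 1.0782 [wait]  ⇒ S*(2)=-
t_1: node(1,0) S=100.5377 payoff=0.0000 vs cont=8.9243 → 8.9243 [wait]  node(1,1) S=129.2422 payoff=0.0000 vs cont=2.8565 → 2.8565 [wait]  ⇒ S*(1)=-
t_0: node(0,0) S=113.9900 payoff=0.0000 vs cont=5.7553 → 5.7553 [wait]  ⇒ S*(0)=-

price = 5.7553
boundary = - - - - 68.9789 60.8385 68.9789 78.2085 68.9789
tree:
5.7553
8.9243 2.8565
13.4646 4.7857 1.0782
19.6780 7.8276 1.9874 0.2342
27.7211 12.4287 3.6076 0.4851 0.0000
35.8615 19.0105 6.4182 1.0048 0.0000 0.0000
43.0412 27.7211 11.1107 2.0811 0.0000 0.0000 0.0000
49.3736 35.8615 18.4915 4.3104 0.0000 0.0000 0.0000 0.0000
54.9587 43.0412 27.7211 8.9278 0.0000 0.0000 0.0000 0.0000 0.0000
59.8847 49.3736 35.8615 18.4915 0.0000 0.0000 0.0000 0.0000 0.0000 0.0000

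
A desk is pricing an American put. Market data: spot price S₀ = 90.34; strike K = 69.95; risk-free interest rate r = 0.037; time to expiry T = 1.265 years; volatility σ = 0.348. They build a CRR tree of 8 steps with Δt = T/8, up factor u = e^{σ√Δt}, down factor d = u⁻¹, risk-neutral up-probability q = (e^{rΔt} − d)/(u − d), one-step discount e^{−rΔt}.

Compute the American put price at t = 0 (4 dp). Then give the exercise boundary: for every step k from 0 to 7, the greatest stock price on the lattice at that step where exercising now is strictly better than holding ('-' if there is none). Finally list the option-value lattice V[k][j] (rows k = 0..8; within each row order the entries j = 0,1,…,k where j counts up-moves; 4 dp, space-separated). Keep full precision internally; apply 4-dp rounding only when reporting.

Δt=0.15812  u=1.14841  d=0.87077  q=0.48659  discount=0.99417
step 8 (expiry): payoffs max(K−S,0) = 40.0899 30.5688 18.0119 1.4512 0.0000 0.0000 0.0000 0.0000 0.0000
step 7: (k=7,j=0): S=34.2918, (K−S)⁺=35.6582, hold=35.2501 ⇒ V=35.6582 exercise | (k=7,j=1): S=45.2259, (K−S)⁺=24.7241, hold=24.3160 ⇒ V=24.7241 exercise | (k=7,j=2): S=59.6464, (K−S)⁺=10.3036, hold=9.8955 ⇒ V=10.3036 exercise | (k=7,j=3): S=78.6650, (K−S)⁺=0.0000, hold=0.7407 ⇒ V=0.7407 continue | (k=7,j=4): S=103.7477, (K−S)⁺=0.0000, hold=0.0000 ⇒ V=0.0000 continue | (k=7,j=5): S=136.8282, (K−S)⁺=0.0000, hold=0.0000 ⇒ V=0.0000 continue | (k=7,j=6): S=180.4566, (K−S)⁺=0.0000, hold=0.0000 ⇒ V=0.0000 continue | (k=7,j=7): S=237.9961, (K−S)⁺=0.0000, hold=0.0000 ⇒ V=0.0000 continue  boundary S*=59.6464
step 6: (k=6,j=0): S=39.3812, (K−S)⁺=30.5688, hold=30.1607 ⇒ V=30.5688 exercise | (k=6,j=1): S=51.9381, (K−S)⁺=18.0119, hold=17.6039 ⇒ V=18.0119 exercise | (k=6,j=2): S=68.4988, (K−S)⁺=1.4512, hold=5.6174 ⇒ V=5.6174 continue | (k=6,j=3): S=90.3400, (K−S)⁺=0.0000, hold=0.3781 ⇒ V=0.3781 continue | (k=6,j=4): S=119.1454, (K−S)⁺=0.0000, hold=0.0000 ⇒ V=0.0000 continue | (k=6,j=5): S=157.1355, (K−S)⁺=0.0000, hold=0.0000 ⇒ V=0.0000 continue | (k=6,j=6): S=207.2389, (K−S)⁺=0.0000, hold=0.0000 ⇒ V=0.0000 continue  boundary S*=51.9381
step 5: (k=5,j=0): S=45.2259, (K−S)⁺=24.7241, hold=24.3160 ⇒ V=24.7241 exercise | (k=5,j=1): S=59.6464, (K−S)⁺=10.3036, hold=11.9109 ⇒ V=11.9109 continue | (k=5,j=2): S=78.6650, (K−S)⁺=0.0000, hold=3.0501 ⇒ V=3.0501 continue | (k=5,j=3): S=103.7477, (K−S)⁺=0.0000, hold=0.1930 ⇒ V=0.1930 continue | (k=5,j=4): S=136.8282, (K−S)⁺=0.0000, hold=0.0000 ⇒ V=0.0000 continue | (k=5,j=5): S=180.4566, (K−S)⁺=0.0000, hold=0.0000 ⇒ V=0.0000 continue  boundary S*=45.2259
step 4: (k=4,j=0): S=51.9381, (K−S)⁺=18.0119, hold=18.3814 ⇒ V=18.3814 continue | (k=4,j=1): S=68.4988, (K−S)⁺=1.4512, hold=7.5550 ⇒ V=7.5550 continue | (k=4,j=2): S=90.3400, (K−S)⁺=0.0000, hold=1.6501 ⇒ V=1.6501 continue | (k=4,j=3): S=119.1454, (K−S)⁺=0.0000, hold=0.0985 ⇒ V=0.0985 continue | (k=4,j=4): S=157.1355, (K−S)⁺=0.0000, hold=0.0000 ⇒ V=0.0000 continue  boundary S*=-
step 3: (k=3,j=0): S=59.6464, (K−S)⁺=10.3036, hold=13.0368 ⇒ V=13.0368 continue | (k=3,j=1): S=78.6650, (K−S)⁺=0.0000, hold=4.6544 ⇒ V=4.6544 continue | (k=3,j=2): S=103.7477, (K−S)⁺=0.0000, hold=0.8899 ⇒ V=0.8899 continue | (k=3,j=3): S=136.8282, (K−S)⁺=0.0000, hold=0.0503 ⇒ V=0.0503 continue  boundary S*=-
step 2: (k=2,j=0): S=68.4988, (K−S)⁺=1.4512, hold=8.9057 ⇒ V=8.9057 continue | (k=2,j=1): S=90.3400, (K−S)⁺=0.0000, hold=2.8062 ⇒ V=2.8062 continue | (k=2,j=2): S=119.1454, (K−S)⁺=0.0000, hold=0.4785 ⇒ V=0.4785 continue  boundary S*=-
step 1: (k=1,j=0): S=78.6650, (K−S)⁺=0.0000, hold=5.9031 ⇒ V=5.9031 continue | (k=1,j=1): S=103.7477, (K−S)⁺=0.0000, hold=1.6638 ⇒ V=1.6638 continue  boundary S*=-
step 0: (k=0,j=0): S=90.3400, (K−S)⁺=0.0000, hold=3.8179 ⇒ V=3.8179 continue  boundary S*=-

price = 3.8179
boundary = - - - - - 45.2259 51.9381 59.6464
tree:
3.8179
5.9031 1.6638
8.9057 2.8062 0.4785
13.0368 4.6544 0.8899 0.0503
18.3814 7.5550 1.6501 0.0985 0.0000
24.7241 11.9109 3.0501 0.1930 0.0000 0.0000
30.5688 18.0119 5.6174 0.3781 0.0000 0.0000 0.0000
35.6582 24.7241 10.3036 0.7407 0.0000 0.0000 0.0000 0.0000
40.0899 30.5688 18.0119 1.4512 0.0000 0.0000 0.0000 0.0000 0.0000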